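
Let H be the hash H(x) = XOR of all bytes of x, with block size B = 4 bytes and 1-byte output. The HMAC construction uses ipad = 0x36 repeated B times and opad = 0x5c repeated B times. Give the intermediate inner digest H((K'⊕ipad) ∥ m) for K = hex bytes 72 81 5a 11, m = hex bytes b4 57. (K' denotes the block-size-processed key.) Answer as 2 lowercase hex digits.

5b

Key hex bytes 72 81 5a 11 is exactly B = 4 bytes: K' = 72 81 5a 11.
K' ⊕ ipad = 44 b7 6c 27.
Inner input = 44 b7 6c 27 ∥ b4 57.
Inner hash: XOR 44⊕b7⊕6c⊕27⊕b4⊕57 = 5b.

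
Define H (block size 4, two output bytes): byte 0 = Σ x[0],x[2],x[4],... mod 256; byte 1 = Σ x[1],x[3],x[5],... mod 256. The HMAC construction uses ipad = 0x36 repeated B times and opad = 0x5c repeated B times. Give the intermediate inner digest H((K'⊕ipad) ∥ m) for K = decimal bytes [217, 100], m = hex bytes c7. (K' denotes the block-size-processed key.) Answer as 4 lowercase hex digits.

ec88

Key decimal bytes [217, 100] = d9 64 is 2 bytes ≤ B = 4; zero-pad to 4 bytes: K' = d9 64 00 00.
K' ⊕ ipad = ef 52 36 36.
Inner input = ef 52 36 36 ∥ c7.
Inner hash: even-index sum = 492 mod 256 = 236; odd-index sum = 136 mod 256 = 136 → ec 88.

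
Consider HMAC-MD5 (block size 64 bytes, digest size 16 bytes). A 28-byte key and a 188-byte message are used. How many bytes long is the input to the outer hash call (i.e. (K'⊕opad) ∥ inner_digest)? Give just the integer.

80

Key is 28 ≤ 64 bytes, zero-padded: |K'| = 64.
Outer input = (K'⊕opad) ∥ H(inner) → 64 + 16 = 80 bytes.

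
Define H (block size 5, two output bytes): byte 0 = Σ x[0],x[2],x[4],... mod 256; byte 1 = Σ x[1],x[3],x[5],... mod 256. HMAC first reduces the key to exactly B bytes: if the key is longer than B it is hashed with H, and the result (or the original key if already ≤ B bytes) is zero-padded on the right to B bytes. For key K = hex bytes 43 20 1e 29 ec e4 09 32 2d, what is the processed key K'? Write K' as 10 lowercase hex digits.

|K| = 9 > B = 5, so first hash the key.
H(K): even-index sum = 387 mod 256 = 131; odd-index sum = 351 mod 256 = 95 → 83 5f.
Zero-pad H(K) = 83 5f to 5 bytes: K' = 83 5f 00 00 00.

835f000000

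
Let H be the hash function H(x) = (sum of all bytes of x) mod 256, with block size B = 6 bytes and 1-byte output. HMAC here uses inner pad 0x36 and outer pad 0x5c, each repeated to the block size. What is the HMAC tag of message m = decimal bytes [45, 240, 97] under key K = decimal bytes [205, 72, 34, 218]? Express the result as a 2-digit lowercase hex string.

c4

Key decimal bytes [205, 72, 34, 218] = cd 48 22 da is 4 bytes ≤ B = 6; zero-pad to 6 bytes: K' = cd 48 22 da 00 00.
K' ⊕ ipad = fb 7e 14 ec 36 36.  K' ⊕ opad = 91 14 7e 86 5c 5c.
Inner input = (K'⊕ipad) ∥ m = fb 7e 14 ec 36 36 ∥ 2d f0 61.
Inner hash: sum = 251+126+20+236+54+54+45+240+97 = 1123; mod 256 = 99 → 63.
Outer input = (K'⊕opad) ∥ inner = 91 14 7e 86 5c 5c ∥ 63.
Outer hash (tag): sum = 145+20+126+134+92+92+99 = 708; mod 256 = 196 → c4.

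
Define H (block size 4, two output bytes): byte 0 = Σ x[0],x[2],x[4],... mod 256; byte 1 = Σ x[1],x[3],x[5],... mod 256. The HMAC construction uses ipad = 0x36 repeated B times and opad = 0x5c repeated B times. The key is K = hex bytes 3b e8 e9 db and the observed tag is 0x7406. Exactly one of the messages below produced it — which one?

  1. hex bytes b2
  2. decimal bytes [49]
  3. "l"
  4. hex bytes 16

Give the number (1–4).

3

Key hex bytes 3b e8 e9 db is exactly B = 4 bytes: K' = 3b e8 e9 db.
K' ⊕ ipad = 0d de df ed; K' ⊕ opad = 67 b4 b5 87.
m1: inner = H(0d de df ed b2) = 9e cb; tag = H(67 b4 b5 87 9e cb) = ba06
m2: inner = H(0d de df ed 31) = 1d cb; tag = H(67 b4 b5 87 1d cb) = 3906
m3: inner = H(0d de df ed 6c) = 58 cb; tag = H(67 b4 b5 87 58 cb) = 7406 ← matches
m4: inner = H(0d de df ed 16) = 02 cb; tag = H(67 b4 b5 87 02 cb) = 1e06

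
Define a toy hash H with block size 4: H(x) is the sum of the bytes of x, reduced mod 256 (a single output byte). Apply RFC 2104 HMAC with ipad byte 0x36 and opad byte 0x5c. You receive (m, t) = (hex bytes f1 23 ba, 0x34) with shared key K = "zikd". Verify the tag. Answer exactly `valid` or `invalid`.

invalid

Key "zikd" = 7a 69 6b 64 is exactly B = 4 bytes: K' = 7a 69 6b 64.
K' ⊕ ipad = 4c 5f 5d 52; K' ⊕ opad = 26 35 37 38.
Inner hash: sum = 76+95+93+82+241+35+186 = 808; mod 256 = 40 → 28.
Outer hash (recomputed tag): sum = 38+53+55+56+40 = 242 → f2.
Recomputed tag = f2; claimed = 34 → mismatch.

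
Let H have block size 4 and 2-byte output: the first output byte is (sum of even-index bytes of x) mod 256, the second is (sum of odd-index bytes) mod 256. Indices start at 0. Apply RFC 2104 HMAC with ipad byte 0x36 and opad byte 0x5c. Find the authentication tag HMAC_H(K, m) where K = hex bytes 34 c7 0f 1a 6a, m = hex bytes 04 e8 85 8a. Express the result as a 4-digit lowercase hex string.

a798

Key hex bytes 34 c7 0f 1a 6a is 5 bytes > B = 4, so hash it first: H(key) = ad e1, then zero-pad to 4 bytes: K' = ad e1 00 00.
K' ⊕ ipad = 9b d7 36 36.  K' ⊕ opad = f1 bd 5c 5c.
Inner input = (K'⊕ipad) ∥ m = 9b d7 36 36 ∥ 04 e8 85 8a.
Inner hash: even-index sum = 346 mod 256 = 90; odd-index sum = 639 mod 256 = 127 → 5a 7f.
Outer input = (K'⊕opad) ∥ inner = f1 bd 5c 5c ∥ 5a 7f.
Outer hash (tag): even-index sum = 423 mod 256 = 167; odd-index sum = 408 mod 256 = 152 → a7 98.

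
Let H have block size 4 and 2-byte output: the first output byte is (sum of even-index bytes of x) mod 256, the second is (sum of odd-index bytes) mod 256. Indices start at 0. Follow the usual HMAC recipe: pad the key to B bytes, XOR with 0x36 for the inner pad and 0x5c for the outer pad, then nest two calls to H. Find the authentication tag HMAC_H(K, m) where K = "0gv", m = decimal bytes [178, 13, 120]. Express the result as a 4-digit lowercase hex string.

Key "0gv" = 30 67 76 is 3 bytes ≤ B = 4; zero-pad to 4 bytes: K' = 30 67 76 00.
K' ⊕ ipad = 06 51 40 36.  K' ⊕ opad = 6c 3b 2a 5c.
Inner input = (K'⊕ipad) ∥ m = 06 51 40 36 ∥ b2 0d 78.
Inner hash: even-index sum = 368 mod 256 = 112; odd-index sum = 148 mod 256 = 148 → 70 94.
Outer input = (K'⊕opad) ∥ inner = 6c 3b 2a 5c ∥ 70 94.
Outer hash (tag): even-index sum = 262 mod 256 = 6; odd-index sum = 299 mod 256 = 43 → 06 2b.

062b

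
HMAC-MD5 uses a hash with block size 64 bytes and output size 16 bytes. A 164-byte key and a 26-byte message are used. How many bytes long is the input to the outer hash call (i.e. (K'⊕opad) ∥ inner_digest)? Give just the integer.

80

Key is 164 > 64 bytes, so it is hashed to 16 bytes then zero-padded to 64: |K'| = 64.
Outer input = (K'⊕opad) ∥ H(inner) → 64 + 16 = 80 bytes.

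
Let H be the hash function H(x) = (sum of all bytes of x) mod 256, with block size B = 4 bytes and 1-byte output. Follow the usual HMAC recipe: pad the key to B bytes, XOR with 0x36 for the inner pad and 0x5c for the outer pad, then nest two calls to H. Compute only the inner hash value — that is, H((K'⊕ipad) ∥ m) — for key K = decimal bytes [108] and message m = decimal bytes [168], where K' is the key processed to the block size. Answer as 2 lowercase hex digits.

a4

Key decimal bytes [108] = 6c is 1 byte ≤ B = 4; zero-pad to 4 bytes: K' = 6c 00 00 00.
K' ⊕ ipad = 5a 36 36 36.
Inner input = 5a 36 36 36 ∥ a8.
Inner hash: sum = 90+54+54+54+168 = 420; mod 256 = 164 → a4.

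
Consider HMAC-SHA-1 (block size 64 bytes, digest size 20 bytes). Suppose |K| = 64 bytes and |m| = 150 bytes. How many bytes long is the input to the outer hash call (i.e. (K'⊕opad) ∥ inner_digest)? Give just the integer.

Key is 64 ≤ 64 bytes, zero-padded: |K'| = 64.
Outer input = (K'⊕opad) ∥ H(inner) → 64 + 20 = 84 bytes.

84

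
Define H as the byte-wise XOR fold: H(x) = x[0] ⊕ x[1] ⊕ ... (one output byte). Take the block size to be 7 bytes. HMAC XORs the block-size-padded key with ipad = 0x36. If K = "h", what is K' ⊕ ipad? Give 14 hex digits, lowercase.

5e363636363636

Key "h" = 68 is 1 byte ≤ B = 7; zero-pad to 7 bytes: K' = 68 00 00 00 00 00 00.
XOR each byte with 0x36: 68⊕36=5e, 00⊕36=36, 00⊕36=36, 00⊕36=36, 00⊕36=36, 00⊕36=36, 00⊕36=36.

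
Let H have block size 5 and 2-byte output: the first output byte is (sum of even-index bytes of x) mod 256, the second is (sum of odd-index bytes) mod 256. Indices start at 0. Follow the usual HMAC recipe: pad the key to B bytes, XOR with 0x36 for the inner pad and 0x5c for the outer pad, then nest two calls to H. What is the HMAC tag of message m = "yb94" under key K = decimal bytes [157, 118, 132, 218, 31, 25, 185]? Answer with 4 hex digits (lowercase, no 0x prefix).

a462

Key decimal bytes [157, 118, 132, 218, 31, 25, 185] = 9d 76 84 da 1f 19 b9 is 7 bytes > B = 5, so hash it first: H(key) = f9 69, then zero-pad to 5 bytes: K' = f9 69 00 00 00.
K' ⊕ ipad = cf 5f 36 36 36.  K' ⊕ opad = a5 35 5c 5c 5c.
Inner input = (K'⊕ipad) ∥ m = cf 5f 36 36 36 ∥ 79 62 39 34.
Inner hash: even-index sum = 465 mod 256 = 209; odd-index sum = 327 mod 256 = 71 → d1 47.
Outer input = (K'⊕opad) ∥ inner = a5 35 5c 5c 5c ∥ d1 47.
Outer hash (tag): even-index sum = 420 mod 256 = 164; odd-index sum = 354 mod 256 = 98 → a4 62.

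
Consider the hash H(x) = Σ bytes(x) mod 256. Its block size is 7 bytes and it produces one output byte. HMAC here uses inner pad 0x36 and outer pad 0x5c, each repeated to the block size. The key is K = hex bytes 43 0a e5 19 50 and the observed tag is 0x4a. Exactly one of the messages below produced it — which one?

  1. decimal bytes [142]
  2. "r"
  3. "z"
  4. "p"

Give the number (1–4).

1

Key hex bytes 43 0a e5 19 50 is 5 bytes ≤ B = 7; zero-pad to 7 bytes: K' = 43 0a e5 19 50 00 00.
K' ⊕ ipad = 75 3c d3 2f 66 36 36; K' ⊕ opad = 1f 56 b9 45 0c 5c 5c.
m1: inner = H(75 3c d3 2f 66 36 36 8e) = 13; tag = H(1f 56 b9 45 0c 5c 5c 13) = 4a ← matches
m2: inner = H(75 3c d3 2f 66 36 36 72) = f7; tag = H(1f 56 b9 45 0c 5c 5c f7) = 2e
m3: inner = H(75 3c d3 2f 66 36 36 7a) = ff; tag = H(1f 56 b9 45 0c 5c 5c ff) = 36
m4: inner = H(75 3c d3 2f 66 36 36 70) = f5; tag = H(1f 56 b9 45 0c 5c 5c f5) = 2c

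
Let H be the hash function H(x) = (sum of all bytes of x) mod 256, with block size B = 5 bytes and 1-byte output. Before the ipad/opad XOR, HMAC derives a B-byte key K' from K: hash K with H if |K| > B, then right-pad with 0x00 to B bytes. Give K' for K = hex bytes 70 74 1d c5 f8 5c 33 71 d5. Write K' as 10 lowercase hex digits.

9300000000

|K| = 9 > B = 5, so first hash the key.
H(K): sum = 112+116+29+197+248+92+51+113+213 = 1171; mod 256 = 147 → 93.
Zero-pad H(K) = 93 to 5 bytes: K' = 93 00 00 00 00.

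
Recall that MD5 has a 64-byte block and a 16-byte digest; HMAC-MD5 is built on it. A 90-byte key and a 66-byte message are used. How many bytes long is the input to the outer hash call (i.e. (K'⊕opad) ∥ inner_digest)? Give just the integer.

Key is 90 > 64 bytes, so it is hashed to 16 bytes then zero-padded to 64: |K'| = 64.
Outer input = (K'⊕opad) ∥ H(inner) → 64 + 16 = 80 bytes.

80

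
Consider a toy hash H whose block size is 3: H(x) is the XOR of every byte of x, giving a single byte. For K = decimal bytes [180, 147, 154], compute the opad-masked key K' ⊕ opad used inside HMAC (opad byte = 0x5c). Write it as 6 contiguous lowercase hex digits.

Key decimal bytes [180, 147, 154] = b4 93 9a is exactly B = 3 bytes: K' = b4 93 9a.
XOR each byte with 0x5c: b4⊕5c=e8, 93⊕5c=cf, 9a⊕5c=c6.

e8cfc6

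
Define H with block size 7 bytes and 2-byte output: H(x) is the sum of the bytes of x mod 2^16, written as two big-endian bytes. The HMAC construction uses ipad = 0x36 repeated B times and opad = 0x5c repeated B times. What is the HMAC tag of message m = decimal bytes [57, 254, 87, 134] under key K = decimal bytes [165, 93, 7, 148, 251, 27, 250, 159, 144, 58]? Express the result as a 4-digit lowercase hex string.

Key decimal bytes [165, 93, 7, 148, 251, 27, 250, 159, 144, 58] = a5 5d 07 94 fb 1b fa 9f 90 3a is 10 bytes > B = 7, so hash it first: H(key) = 05 16, then zero-pad to 7 bytes: K' = 05 16 00 00 00 00 00.
K' ⊕ ipad = 33 20 36 36 36 36 36.  K' ⊕ opad = 59 4a 5c 5c 5c 5c 5c.
Inner input = (K'⊕ipad) ∥ m = 33 20 36 36 36 36 36 ∥ 39 fe 57 86.
Inner hash: sum = 51+32+54+54+54+54+54+57+254+87+134 = 885 → 03 75.
Outer input = (K'⊕opad) ∥ inner = 59 4a 5c 5c 5c 5c 5c ∥ 03 75.
Outer hash (tag): sum = 89+74+92+92+92+92+92+3+117 = 743 → 02 e7.

02e7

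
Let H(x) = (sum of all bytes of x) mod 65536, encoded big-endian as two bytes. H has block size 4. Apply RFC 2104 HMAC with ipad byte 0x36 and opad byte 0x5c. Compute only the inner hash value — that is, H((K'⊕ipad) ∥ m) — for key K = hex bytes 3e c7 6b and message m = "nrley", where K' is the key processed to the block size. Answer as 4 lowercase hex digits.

Key hex bytes 3e c7 6b is 3 bytes ≤ B = 4; zero-pad to 4 bytes: K' = 3e c7 6b 00.
K' ⊕ ipad = 08 f1 5d 36.
Inner input = 08 f1 5d 36 ∥ 6e 72 6c 65 79.
Inner hash: sum = 8+241+93+54+110+114+108+101+121 = 950 → 03 b6.

03b6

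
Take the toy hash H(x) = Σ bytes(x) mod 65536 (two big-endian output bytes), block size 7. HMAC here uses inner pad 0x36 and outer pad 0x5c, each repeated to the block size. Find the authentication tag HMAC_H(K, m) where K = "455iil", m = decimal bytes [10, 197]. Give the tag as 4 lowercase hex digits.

Key "455iil" = 34 35 35 69 69 6c is 6 bytes ≤ B = 7; zero-pad to 7 bytes: K' = 34 35 35 69 69 6c 00.
K' ⊕ ipad = 02 03 03 5f 5f 5a 36.  K' ⊕ opad = 68 69 69 35 35 30 5c.
Inner input = (K'⊕ipad) ∥ m = 02 03 03 5f 5f 5a 36 ∥ 0a c5.
Inner hash: sum = 2+3+3+95+95+90+54+10+197 = 549 → 02 25.
Outer input = (K'⊕opad) ∥ inner = 68 69 69 35 35 30 5c ∥ 02 25.
Outer hash (tag): sum = 104+105+105+53+53+48+92+2+37 = 599 → 02 57.

0257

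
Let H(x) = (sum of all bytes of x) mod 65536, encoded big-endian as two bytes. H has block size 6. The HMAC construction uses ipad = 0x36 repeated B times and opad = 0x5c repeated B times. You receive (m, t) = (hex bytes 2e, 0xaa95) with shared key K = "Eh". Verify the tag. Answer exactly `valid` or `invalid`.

invalid

Key "Eh" = 45 68 is 2 bytes ≤ B = 6; zero-pad to 6 bytes: K' = 45 68 00 00 00 00.
K' ⊕ ipad = 73 5e 36 36 36 36; K' ⊕ opad = 19 34 5c 5c 5c 5c.
Inner hash: sum = 115+94+54+54+54+54+46 = 471 → 01 d7.
Outer hash (recomputed tag): sum = 25+52+92+92+92+92+1+215 = 661 → 02 95.
Recomputed tag = 0295; claimed = aa95 → mismatch.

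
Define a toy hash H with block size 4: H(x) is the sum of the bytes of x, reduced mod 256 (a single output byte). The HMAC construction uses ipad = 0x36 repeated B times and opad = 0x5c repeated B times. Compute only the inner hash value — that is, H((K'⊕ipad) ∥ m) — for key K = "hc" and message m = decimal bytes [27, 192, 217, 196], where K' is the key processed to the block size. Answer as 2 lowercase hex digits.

97

Key "hc" = 68 63 is 2 bytes ≤ B = 4; zero-pad to 4 bytes: K' = 68 63 00 00.
K' ⊕ ipad = 5e 55 36 36.
Inner input = 5e 55 36 36 ∥ 1b c0 d9 c4.
Inner hash: sum = 94+85+54+54+27+192+217+196 = 919; mod 256 = 151 → 97.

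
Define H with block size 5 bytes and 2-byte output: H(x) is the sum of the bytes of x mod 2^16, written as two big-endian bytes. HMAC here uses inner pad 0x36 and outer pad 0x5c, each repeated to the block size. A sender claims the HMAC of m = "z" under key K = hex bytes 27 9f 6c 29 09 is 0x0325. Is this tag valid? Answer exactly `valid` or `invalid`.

valid

Key hex bytes 27 9f 6c 29 09 is exactly B = 5 bytes: K' = 27 9f 6c 29 09.
K' ⊕ ipad = 11 a9 5a 1f 3f; K' ⊕ opad = 7b c3 30 75 55.
Inner hash: sum = 17+169+90+31+63+122 = 492 → 01 ec.
Outer hash (recomputed tag): sum = 123+195+48+117+85+1+236 = 805 → 03 25.
Recomputed tag = 0325; claimed = 0325 → match.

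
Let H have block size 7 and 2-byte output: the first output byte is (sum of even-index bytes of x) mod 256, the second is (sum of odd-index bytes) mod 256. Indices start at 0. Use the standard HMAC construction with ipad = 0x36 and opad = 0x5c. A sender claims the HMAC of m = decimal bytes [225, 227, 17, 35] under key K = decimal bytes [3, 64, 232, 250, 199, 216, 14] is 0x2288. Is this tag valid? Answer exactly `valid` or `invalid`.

Key decimal bytes [3, 64, 232, 250, 199, 216, 14] = 03 40 e8 fa c7 d8 0e is exactly B = 7 bytes: K' = 03 40 e8 fa c7 d8 0e.
K' ⊕ ipad = 35 76 de cc f1 ee 38; K' ⊕ opad = 5f 1c b4 a6 9b 84 52.
Inner hash: even-index sum = 834 mod 256 = 66; odd-index sum = 802 mod 256 = 34 → 42 22.
Outer hash (recomputed tag): even-index sum = 546 mod 256 = 34; odd-index sum = 392 mod 256 = 136 → 22 88.
Recomputed tag = 2288; claimed = 2288 → match.

valid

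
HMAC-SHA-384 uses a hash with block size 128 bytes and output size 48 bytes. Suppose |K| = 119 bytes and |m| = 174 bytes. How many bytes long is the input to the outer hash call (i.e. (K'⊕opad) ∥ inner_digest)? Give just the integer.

176

Key is 119 ≤ 128 bytes, zero-padded: |K'| = 128.
Outer input = (K'⊕opad) ∥ H(inner) → 128 + 48 = 176 bytes.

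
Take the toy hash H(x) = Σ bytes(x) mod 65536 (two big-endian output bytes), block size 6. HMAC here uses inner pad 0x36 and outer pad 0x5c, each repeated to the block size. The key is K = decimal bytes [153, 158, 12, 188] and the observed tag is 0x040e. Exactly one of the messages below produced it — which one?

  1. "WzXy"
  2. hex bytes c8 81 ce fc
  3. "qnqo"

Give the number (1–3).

2

Key decimal bytes [153, 158, 12, 188] = 99 9e 0c bc is 4 bytes ≤ B = 6; zero-pad to 6 bytes: K' = 99 9e 0c bc 00 00.
K' ⊕ ipad = af a8 3a 8a 36 36; K' ⊕ opad = c5 c2 50 e0 5c 5c.
m1: inner = H(af a8 3a 8a 36 36 57 7a 58 79) = 04 29; tag = H(c5 c2 50 e0 5c 5c 04 29) = 039c
m2: inner = H(af a8 3a 8a 36 36 c8 81 ce fc) = 05 9a; tag = H(c5 c2 50 e0 5c 5c 05 9a) = 040e ← matches
m3: inner = H(af a8 3a 8a 36 36 71 6e 71 6f) = 04 46; tag = H(c5 c2 50 e0 5c 5c 04 46) = 03b9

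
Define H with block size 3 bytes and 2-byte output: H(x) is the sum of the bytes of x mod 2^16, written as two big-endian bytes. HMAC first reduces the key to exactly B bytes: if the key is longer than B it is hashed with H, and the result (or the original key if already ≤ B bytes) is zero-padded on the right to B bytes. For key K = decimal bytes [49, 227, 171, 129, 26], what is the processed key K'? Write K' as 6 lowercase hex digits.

025a00

|K| = 5 > B = 3, so first hash the key.
H(K): sum = 49+227+171+129+26 = 602 → 02 5a.
Zero-pad H(K) = 02 5a to 3 bytes: K' = 02 5a 00.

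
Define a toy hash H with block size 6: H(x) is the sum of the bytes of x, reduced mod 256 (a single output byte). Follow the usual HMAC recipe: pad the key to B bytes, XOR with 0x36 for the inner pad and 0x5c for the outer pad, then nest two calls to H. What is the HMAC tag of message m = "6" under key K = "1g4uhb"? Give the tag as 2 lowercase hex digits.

Key "1g4uhb" = 31 67 34 75 68 62 is exactly B = 6 bytes: K' = 31 67 34 75 68 62.
K' ⊕ ipad = 07 51 02 43 5e 54.  K' ⊕ opad = 6d 3b 68 29 34 3e.
Inner input = (K'⊕ipad) ∥ m = 07 51 02 43 5e 54 ∥ 36.
Inner hash: sum = 7+81+2+67+94+84+54 = 389; mod 256 = 133 → 85.
Outer input = (K'⊕opad) ∥ inner = 6d 3b 68 29 34 3e ∥ 85.
Outer hash (tag): sum = 109+59+104+41+52+62+133 = 560; mod 256 = 48 → 30.

30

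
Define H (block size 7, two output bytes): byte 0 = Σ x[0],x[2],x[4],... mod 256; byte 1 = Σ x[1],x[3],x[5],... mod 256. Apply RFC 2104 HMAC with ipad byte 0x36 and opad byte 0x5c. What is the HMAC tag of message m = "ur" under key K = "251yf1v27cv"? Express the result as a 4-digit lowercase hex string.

e7ce

Key "251yf1v27cv" = 32 35 31 79 66 31 76 32 37 63 76 is 11 bytes > B = 7, so hash it first: H(key) = ec 74, then zero-pad to 7 bytes: K' = ec 74 00 00 00 00 00.
K' ⊕ ipad = da 42 36 36 36 36 36.  K' ⊕ opad = b0 28 5c 5c 5c 5c 5c.
Inner input = (K'⊕ipad) ∥ m = da 42 36 36 36 36 36 ∥ 75 72.
Inner hash: even-index sum = 494 mod 256 = 238; odd-index sum = 291 mod 256 = 35 → ee 23.
Outer input = (K'⊕opad) ∥ inner = b0 28 5c 5c 5c 5c 5c ∥ ee 23.
Outer hash (tag): even-index sum = 487 mod 256 = 231; odd-index sum = 462 mod 256 = 206 → e7 ce.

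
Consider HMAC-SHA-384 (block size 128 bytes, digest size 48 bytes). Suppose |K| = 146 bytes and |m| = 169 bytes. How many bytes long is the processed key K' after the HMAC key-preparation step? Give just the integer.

128

Key is 146 > 128 bytes, so it is hashed to 48 bytes then zero-padded to 128: |K'| = 128.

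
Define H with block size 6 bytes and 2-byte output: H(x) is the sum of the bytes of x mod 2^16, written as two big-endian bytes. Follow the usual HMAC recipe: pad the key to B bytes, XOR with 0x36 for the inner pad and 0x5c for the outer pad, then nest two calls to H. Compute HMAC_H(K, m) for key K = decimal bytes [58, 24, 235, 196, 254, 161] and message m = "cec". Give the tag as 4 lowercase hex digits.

Key decimal bytes [58, 24, 235, 196, 254, 161] = 3a 18 eb c4 fe a1 is exactly B = 6 bytes: K' = 3a 18 eb c4 fe a1.
K' ⊕ ipad = 0c 2e dd f2 c8 97.  K' ⊕ opad = 66 44 b7 98 a2 fd.
Inner input = (K'⊕ipad) ∥ m = 0c 2e dd f2 c8 97 ∥ 63 65 63.
Inner hash: sum = 12+46+221+242+200+151+99+101+99 = 1171 → 04 93.
Outer input = (K'⊕opad) ∥ inner = 66 44 b7 98 a2 fd ∥ 04 93.
Outer hash (tag): sum = 102+68+183+152+162+253+4+147 = 1071 → 04 2f.

042f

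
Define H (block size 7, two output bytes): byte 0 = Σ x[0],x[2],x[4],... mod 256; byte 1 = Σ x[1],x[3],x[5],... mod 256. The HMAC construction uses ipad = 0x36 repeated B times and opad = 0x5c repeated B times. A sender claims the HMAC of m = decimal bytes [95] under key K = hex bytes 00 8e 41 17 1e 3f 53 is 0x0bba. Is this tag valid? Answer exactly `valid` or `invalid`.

Key hex bytes 00 8e 41 17 1e 3f 53 is exactly B = 7 bytes: K' = 00 8e 41 17 1e 3f 53.
K' ⊕ ipad = 36 b8 77 21 28 09 65; K' ⊕ opad = 5c d2 1d 4b 42 63 0f.
Inner hash: even-index sum = 314 mod 256 = 58; odd-index sum = 321 mod 256 = 65 → 3a 41.
Outer hash (recomputed tag): even-index sum = 267 mod 256 = 11; odd-index sum = 442 mod 256 = 186 → 0b ba.
Recomputed tag = 0bba; claimed = 0bba → match.

valid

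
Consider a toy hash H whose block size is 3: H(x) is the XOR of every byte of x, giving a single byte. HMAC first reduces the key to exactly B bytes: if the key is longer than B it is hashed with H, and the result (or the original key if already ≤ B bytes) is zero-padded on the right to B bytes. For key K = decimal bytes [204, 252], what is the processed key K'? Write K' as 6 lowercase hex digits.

ccfc00

Key decimal bytes [204, 252] = cc fc is 2 bytes ≤ B = 3; zero-pad to 3 bytes: K' = cc fc 00.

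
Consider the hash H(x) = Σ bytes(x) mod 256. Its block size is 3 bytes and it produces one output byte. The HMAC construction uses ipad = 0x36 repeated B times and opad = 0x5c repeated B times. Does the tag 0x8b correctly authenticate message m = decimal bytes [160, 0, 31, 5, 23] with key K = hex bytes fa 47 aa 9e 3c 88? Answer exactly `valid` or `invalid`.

valid

Key hex bytes fa 47 aa 9e 3c 88 is 6 bytes > B = 3, so hash it first: H(key) = 4d, then zero-pad to 3 bytes: K' = 4d 00 00.
K' ⊕ ipad = 7b 36 36; K' ⊕ opad = 11 5c 5c.
Inner hash: sum = 123+54+54+160+0+31+5+23 = 450; mod 256 = 194 → c2.
Outer hash (recomputed tag): sum = 17+92+92+194 = 395; mod 256 = 139 → 8b.
Recomputed tag = 8b; claimed = 8b → match.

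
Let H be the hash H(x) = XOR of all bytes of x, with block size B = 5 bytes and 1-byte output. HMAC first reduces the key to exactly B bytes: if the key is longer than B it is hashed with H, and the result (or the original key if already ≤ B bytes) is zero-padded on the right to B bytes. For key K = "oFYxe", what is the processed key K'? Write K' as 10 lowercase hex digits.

Key "oFYxe" = 6f 46 59 78 65 is exactly B = 5 bytes: K' = 6f 46 59 78 65.

6f46597865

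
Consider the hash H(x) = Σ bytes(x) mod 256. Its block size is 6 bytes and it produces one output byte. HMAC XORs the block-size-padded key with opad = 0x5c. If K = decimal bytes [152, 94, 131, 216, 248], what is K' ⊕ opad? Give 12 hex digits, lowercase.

c402df84a45c

Key decimal bytes [152, 94, 131, 216, 248] = 98 5e 83 d8 f8 is 5 bytes ≤ B = 6; zero-pad to 6 bytes: K' = 98 5e 83 d8 f8 00.
XOR each byte with 0x5c: 98⊕5c=c4, 5e⊕5c=02, 83⊕5c=df, d8⊕5c=84, f8⊕5c=a4, 00⊕5c=5c.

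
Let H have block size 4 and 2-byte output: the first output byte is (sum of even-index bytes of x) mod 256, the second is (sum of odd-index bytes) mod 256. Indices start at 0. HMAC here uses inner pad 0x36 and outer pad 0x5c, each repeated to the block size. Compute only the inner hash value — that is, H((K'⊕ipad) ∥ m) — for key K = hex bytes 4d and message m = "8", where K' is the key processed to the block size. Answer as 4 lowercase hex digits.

Key hex bytes 4d is 1 byte ≤ B = 4; zero-pad to 4 bytes: K' = 4d 00 00 00.
K' ⊕ ipad = 7b 36 36 36.
Inner input = 7b 36 36 36 ∥ 38.
Inner hash: even-index sum = 233 mod 256 = 233; odd-index sum = 108 mod 256 = 108 → e9 6c.

e96c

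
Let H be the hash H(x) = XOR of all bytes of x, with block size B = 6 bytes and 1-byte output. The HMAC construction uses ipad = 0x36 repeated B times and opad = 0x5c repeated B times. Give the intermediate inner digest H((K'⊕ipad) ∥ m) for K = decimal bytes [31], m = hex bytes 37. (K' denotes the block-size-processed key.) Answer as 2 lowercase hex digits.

Key decimal bytes [31] = 1f is 1 byte ≤ B = 6; zero-pad to 6 bytes: K' = 1f 00 00 00 00 00.
K' ⊕ ipad = 29 36 36 36 36 36.
Inner input = 29 36 36 36 36 36 ∥ 37.
Inner hash: XOR 29⊕36⊕36⊕36⊕36⊕36⊕37 = 28.

28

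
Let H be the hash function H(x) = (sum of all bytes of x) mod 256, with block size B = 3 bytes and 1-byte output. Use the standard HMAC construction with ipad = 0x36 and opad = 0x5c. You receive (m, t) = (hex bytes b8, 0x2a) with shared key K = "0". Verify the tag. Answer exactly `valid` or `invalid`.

Key "0" = 30 is 1 byte ≤ B = 3; zero-pad to 3 bytes: K' = 30 00 00.
K' ⊕ ipad = 06 36 36; K' ⊕ opad = 6c 5c 5c.
Inner hash: sum = 6+54+54+184 = 298; mod 256 = 42 → 2a.
Outer hash (recomputed tag): sum = 108+92+92+42 = 334; mod 256 = 78 → 4e.
Recomputed tag = 4e; claimed = 2a → mismatch.

invalid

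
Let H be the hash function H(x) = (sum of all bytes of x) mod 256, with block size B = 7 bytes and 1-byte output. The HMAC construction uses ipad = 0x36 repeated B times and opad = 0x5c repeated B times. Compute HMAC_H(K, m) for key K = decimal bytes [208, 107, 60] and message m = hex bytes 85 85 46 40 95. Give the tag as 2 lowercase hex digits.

dd

Key decimal bytes [208, 107, 60] = d0 6b 3c is 3 bytes ≤ B = 7; zero-pad to 7 bytes: K' = d0 6b 3c 00 00 00 00.
K' ⊕ ipad = e6 5d 0a 36 36 36 36.  K' ⊕ opad = 8c 37 60 5c 5c 5c 5c.
Inner input = (K'⊕ipad) ∥ m = e6 5d 0a 36 36 36 36 ∥ 85 85 46 40 95.
Inner hash: sum = 230+93+10+54+54+54+54+133+133+70+64+149 = 1098; mod 256 = 74 → 4a.
Outer input = (K'⊕opad) ∥ inner = 8c 37 60 5c 5c 5c 5c ∥ 4a.
Outer hash (tag): sum = 140+55+96+92+92+92+92+74 = 733; mod 256 = 221 → dd.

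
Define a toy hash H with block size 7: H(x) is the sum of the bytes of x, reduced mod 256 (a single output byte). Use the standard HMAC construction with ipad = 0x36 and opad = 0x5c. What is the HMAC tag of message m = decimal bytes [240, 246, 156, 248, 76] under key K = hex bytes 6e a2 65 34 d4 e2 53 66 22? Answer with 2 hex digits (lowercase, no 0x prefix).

Key hex bytes 6e a2 65 34 d4 e2 53 66 22 is 9 bytes > B = 7, so hash it first: H(key) = 3a, then zero-pad to 7 bytes: K' = 3a 00 00 00 00 00 00.
K' ⊕ ipad = 0c 36 36 36 36 36 36.  K' ⊕ opad = 66 5c 5c 5c 5c 5c 5c.
Inner input = (K'⊕ipad) ∥ m = 0c 36 36 36 36 36 36 ∥ f0 f6 9c f8 4c.
Inner hash: sum = 12+54+54+54+54+54+54+240+246+156+248+76 = 1302; mod 256 = 22 → 16.
Outer input = (K'⊕opad) ∥ inner = 66 5c 5c 5c 5c 5c 5c ∥ 16.
Outer hash (tag): sum = 102+92+92+92+92+92+92+22 = 676; mod 256 = 164 → a4.

a4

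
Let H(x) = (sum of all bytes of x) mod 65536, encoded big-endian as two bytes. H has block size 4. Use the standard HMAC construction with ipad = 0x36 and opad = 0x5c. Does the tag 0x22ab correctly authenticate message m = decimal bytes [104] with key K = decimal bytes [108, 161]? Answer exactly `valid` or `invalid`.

Key decimal bytes [108, 161] = 6c a1 is 2 bytes ≤ B = 4; zero-pad to 4 bytes: K' = 6c a1 00 00.
K' ⊕ ipad = 5a 97 36 36; K' ⊕ opad = 30 fd 5c 5c.
Inner hash: sum = 90+151+54+54+104 = 453 → 01 c5.
Outer hash (recomputed tag): sum = 48+253+92+92+1+197 = 683 → 02 ab.
Recomputed tag = 02ab; claimed = 22ab → mismatch.

invalid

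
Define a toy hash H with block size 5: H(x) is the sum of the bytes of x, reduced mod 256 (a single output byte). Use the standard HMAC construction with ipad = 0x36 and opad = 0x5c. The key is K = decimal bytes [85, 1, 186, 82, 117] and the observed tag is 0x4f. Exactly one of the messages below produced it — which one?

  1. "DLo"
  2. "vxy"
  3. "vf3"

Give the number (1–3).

Key decimal bytes [85, 1, 186, 82, 117] = 55 01 ba 52 75 is exactly B = 5 bytes: K' = 55 01 ba 52 75.
K' ⊕ ipad = 63 37 8c 64 43; K' ⊕ opad = 09 5d e6 0e 29.
m1: inner = H(63 37 8c 64 43 44 4c 6f) = cc; tag = H(09 5d e6 0e 29 cc) = 4f ← matches
m2: inner = H(63 37 8c 64 43 76 78 79) = 34; tag = H(09 5d e6 0e 29 34) = b7
m3: inner = H(63 37 8c 64 43 76 66 33) = dc; tag = H(09 5d e6 0e 29 dc) = 5f

1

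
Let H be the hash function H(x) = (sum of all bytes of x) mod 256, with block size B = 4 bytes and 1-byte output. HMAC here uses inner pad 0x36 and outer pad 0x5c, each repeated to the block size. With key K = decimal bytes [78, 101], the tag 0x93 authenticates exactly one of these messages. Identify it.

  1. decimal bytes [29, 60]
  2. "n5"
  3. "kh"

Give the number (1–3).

Key decimal bytes [78, 101] = 4e 65 is 2 bytes ≤ B = 4; zero-pad to 4 bytes: K' = 4e 65 00 00.
K' ⊕ ipad = 78 53 36 36; K' ⊕ opad = 12 39 5c 5c.
m1: inner = H(78 53 36 36 1d 3c) = 90; tag = H(12 39 5c 5c 90) = 93 ← matches
m2: inner = H(78 53 36 36 6e 35) = da; tag = H(12 39 5c 5c da) = dd
m3: inner = H(78 53 36 36 6b 68) = 0a; tag = H(12 39 5c 5c 0a) = 0d

1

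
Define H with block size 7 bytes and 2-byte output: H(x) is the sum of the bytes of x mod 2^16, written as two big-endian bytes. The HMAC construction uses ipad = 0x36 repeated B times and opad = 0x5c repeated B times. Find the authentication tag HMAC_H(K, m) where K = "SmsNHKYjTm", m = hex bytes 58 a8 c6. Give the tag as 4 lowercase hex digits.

Key "SmsNHKYjTm" = 53 6d 73 4e 48 4b 59 6a 54 6d is 10 bytes > B = 7, so hash it first: H(key) = 03 98, then zero-pad to 7 bytes: K' = 03 98 00 00 00 00 00.
K' ⊕ ipad = 35 ae 36 36 36 36 36.  K' ⊕ opad = 5f c4 5c 5c 5c 5c 5c.
Inner input = (K'⊕ipad) ∥ m = 35 ae 36 36 36 36 36 ∥ 58 a8 c6.
Inner hash: sum = 53+174+54+54+54+54+54+88+168+198 = 951 → 03 b7.
Outer input = (K'⊕opad) ∥ inner = 5f c4 5c 5c 5c 5c 5c ∥ 03 b7.
Outer hash (tag): sum = 95+196+92+92+92+92+92+3+183 = 937 → 03 a9.

03a9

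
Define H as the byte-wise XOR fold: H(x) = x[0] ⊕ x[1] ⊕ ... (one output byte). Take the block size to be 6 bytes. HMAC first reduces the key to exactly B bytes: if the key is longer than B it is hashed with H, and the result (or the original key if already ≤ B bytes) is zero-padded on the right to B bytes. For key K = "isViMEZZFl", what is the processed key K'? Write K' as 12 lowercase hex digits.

|K| = 10 > B = 6, so first hash the key.
H(K): XOR 69⊕73⊕56⊕69⊕4d⊕45⊕5a⊕5a⊕46⊕6c = 07.
Zero-pad H(K) = 07 to 6 bytes: K' = 07 00 00 00 00 00.

070000000000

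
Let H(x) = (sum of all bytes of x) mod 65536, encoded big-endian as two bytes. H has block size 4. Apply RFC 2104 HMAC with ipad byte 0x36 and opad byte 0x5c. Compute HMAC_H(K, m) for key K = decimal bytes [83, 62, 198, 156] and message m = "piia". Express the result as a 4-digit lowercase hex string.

0278

Key decimal bytes [83, 62, 198, 156] = 53 3e c6 9c is exactly B = 4 bytes: K' = 53 3e c6 9c.
K' ⊕ ipad = 65 08 f0 aa.  K' ⊕ opad = 0f 62 9a c0.
Inner input = (K'⊕ipad) ∥ m = 65 08 f0 aa ∥ 70 69 69 61.
Inner hash: sum = 101+8+240+170+112+105+105+97 = 938 → 03 aa.
Outer input = (K'⊕opad) ∥ inner = 0f 62 9a c0 ∥ 03 aa.
Outer hash (tag): sum = 15+98+154+192+3+170 = 632 → 02 78.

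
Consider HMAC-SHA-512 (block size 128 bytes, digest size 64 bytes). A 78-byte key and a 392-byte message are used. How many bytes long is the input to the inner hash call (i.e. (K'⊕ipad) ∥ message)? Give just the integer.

Key is 78 ≤ 128 bytes, zero-padded: |K'| = 128.
Inner input = (K'⊕ipad) ∥ m → 128 + 392 = 520 bytes.

520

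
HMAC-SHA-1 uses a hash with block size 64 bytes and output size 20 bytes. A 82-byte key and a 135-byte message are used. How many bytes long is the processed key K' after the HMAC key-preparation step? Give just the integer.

Key is 82 > 64 bytes, so it is hashed to 20 bytes then zero-padded to 64: |K'| = 64.

64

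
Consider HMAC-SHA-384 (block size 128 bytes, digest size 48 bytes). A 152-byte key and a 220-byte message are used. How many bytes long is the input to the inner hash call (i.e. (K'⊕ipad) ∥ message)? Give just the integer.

Key is 152 > 128 bytes, so it is hashed to 48 bytes then zero-padded to 128: |K'| = 128.
Inner input = (K'⊕ipad) ∥ m → 128 + 220 = 348 bytes.

348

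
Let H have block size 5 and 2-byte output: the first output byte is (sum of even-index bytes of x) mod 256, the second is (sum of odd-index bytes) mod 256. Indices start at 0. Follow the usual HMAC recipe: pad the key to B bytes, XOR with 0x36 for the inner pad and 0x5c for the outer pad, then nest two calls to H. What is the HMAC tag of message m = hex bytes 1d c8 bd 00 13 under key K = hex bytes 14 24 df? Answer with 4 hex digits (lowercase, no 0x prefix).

Key hex bytes 14 24 df is 3 bytes ≤ B = 5; zero-pad to 5 bytes: K' = 14 24 df 00 00.
K' ⊕ ipad = 22 12 e9 36 36.  K' ⊕ opad = 48 78 83 5c 5c.
Inner input = (K'⊕ipad) ∥ m = 22 12 e9 36 36 ∥ 1d c8 bd 00 13.
Inner hash: even-index sum = 521 mod 256 = 9; odd-index sum = 309 mod 256 = 53 → 09 35.
Outer input = (K'⊕opad) ∥ inner = 48 78 83 5c 5c ∥ 09 35.
Outer hash (tag): even-index sum = 348 mod 256 = 92; odd-index sum = 221 mod 256 = 221 → 5c dd.

5cdd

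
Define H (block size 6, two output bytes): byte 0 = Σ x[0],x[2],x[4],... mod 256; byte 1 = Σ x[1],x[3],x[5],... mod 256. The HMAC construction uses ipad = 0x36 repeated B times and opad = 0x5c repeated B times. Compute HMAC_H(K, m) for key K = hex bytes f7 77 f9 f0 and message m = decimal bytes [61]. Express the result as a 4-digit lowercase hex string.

Key hex bytes f7 77 f9 f0 is 4 bytes ≤ B = 6; zero-pad to 6 bytes: K' = f7 77 f9 f0 00 00.
K' ⊕ ipad = c1 41 cf c6 36 36.  K' ⊕ opad = ab 2b a5 ac 5c 5c.
Inner input = (K'⊕ipad) ∥ m = c1 41 cf c6 36 36 ∥ 3d.
Inner hash: even-index sum = 515 mod 256 = 3; odd-index sum = 317 mod 256 = 61 → 03 3d.
Outer input = (K'⊕opad) ∥ inner = ab 2b a5 ac 5c 5c ∥ 03 3d.
Outer hash (tag): even-index sum = 431 mod 256 = 175; odd-index sum = 368 mod 256 = 112 → af 70.

af70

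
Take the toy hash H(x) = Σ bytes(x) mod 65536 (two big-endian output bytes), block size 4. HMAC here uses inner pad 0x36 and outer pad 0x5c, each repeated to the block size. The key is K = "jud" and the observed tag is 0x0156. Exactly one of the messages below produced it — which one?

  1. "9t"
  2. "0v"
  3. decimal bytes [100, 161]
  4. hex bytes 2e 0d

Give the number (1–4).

4

Key "jud" = 6a 75 64 is 3 bytes ≤ B = 4; zero-pad to 4 bytes: K' = 6a 75 64 00.
K' ⊕ ipad = 5c 43 52 36; K' ⊕ opad = 36 29 38 5c.
m1: inner = H(5c 43 52 36 39 74) = 01 d4; tag = H(36 29 38 5c 01 d4) = 01c8
m2: inner = H(5c 43 52 36 30 76) = 01 cd; tag = H(36 29 38 5c 01 cd) = 01c1
m3: inner = H(5c 43 52 36 64 a1) = 02 2c; tag = H(36 29 38 5c 02 2c) = 0121
m4: inner = H(5c 43 52 36 2e 0d) = 01 62; tag = H(36 29 38 5c 01 62) = 0156 ← matches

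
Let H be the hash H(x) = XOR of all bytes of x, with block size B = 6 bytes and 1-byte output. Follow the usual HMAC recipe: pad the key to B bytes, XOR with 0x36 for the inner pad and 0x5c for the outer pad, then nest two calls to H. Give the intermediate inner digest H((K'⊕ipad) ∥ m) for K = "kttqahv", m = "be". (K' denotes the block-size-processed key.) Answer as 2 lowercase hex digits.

62

Key "kttqahv" = 6b 74 74 71 61 68 76 is 7 bytes > B = 6, so hash it first: H(key) = 65, then zero-pad to 6 bytes: K' = 65 00 00 00 00 00.
K' ⊕ ipad = 53 36 36 36 36 36.
Inner input = 53 36 36 36 36 36 ∥ 62 65.
Inner hash: XOR 53⊕36⊕36⊕36⊕36⊕36⊕62⊕65 = 62.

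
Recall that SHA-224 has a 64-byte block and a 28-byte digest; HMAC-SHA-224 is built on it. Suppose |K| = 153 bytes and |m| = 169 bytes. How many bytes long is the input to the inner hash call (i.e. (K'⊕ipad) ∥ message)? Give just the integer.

Key is 153 > 64 bytes, so it is hashed to 28 bytes then zero-padded to 64: |K'| = 64.
Inner input = (K'⊕ipad) ∥ m → 64 + 169 = 233 bytes.

233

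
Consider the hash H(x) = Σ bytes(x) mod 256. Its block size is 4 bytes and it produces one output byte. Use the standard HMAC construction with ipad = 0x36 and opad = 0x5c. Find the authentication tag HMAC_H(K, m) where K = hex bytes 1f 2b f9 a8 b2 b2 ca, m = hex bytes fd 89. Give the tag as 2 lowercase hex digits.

Key hex bytes 1f 2b f9 a8 b2 b2 ca is 7 bytes > B = 4, so hash it first: H(key) = 19, then zero-pad to 4 bytes: K' = 19 00 00 00.
K' ⊕ ipad = 2f 36 36 36.  K' ⊕ opad = 45 5c 5c 5c.
Inner input = (K'⊕ipad) ∥ m = 2f 36 36 36 ∥ fd 89.
Inner hash: sum = 47+54+54+54+253+137 = 599; mod 256 = 87 → 57.
Outer input = (K'⊕opad) ∥ inner = 45 5c 5c 5c ∥ 57.
Outer hash (tag): sum = 69+92+92+92+87 = 432; mod 256 = 176 → b0.

b0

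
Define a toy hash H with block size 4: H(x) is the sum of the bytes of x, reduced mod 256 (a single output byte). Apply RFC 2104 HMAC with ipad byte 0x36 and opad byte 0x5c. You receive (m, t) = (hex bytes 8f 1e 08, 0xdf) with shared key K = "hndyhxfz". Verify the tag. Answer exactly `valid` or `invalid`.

Key "hndyhxfz" = 68 6e 64 79 68 78 66 7a is 8 bytes > B = 4, so hash it first: H(key) = 73, then zero-pad to 4 bytes: K' = 73 00 00 00.
K' ⊕ ipad = 45 36 36 36; K' ⊕ opad = 2f 5c 5c 5c.
Inner hash: sum = 69+54+54+54+143+30+8 = 412; mod 256 = 156 → 9c.
Outer hash (recomputed tag): sum = 47+92+92+92+156 = 479; mod 256 = 223 → df.
Recomputed tag = df; claimed = df → match.

valid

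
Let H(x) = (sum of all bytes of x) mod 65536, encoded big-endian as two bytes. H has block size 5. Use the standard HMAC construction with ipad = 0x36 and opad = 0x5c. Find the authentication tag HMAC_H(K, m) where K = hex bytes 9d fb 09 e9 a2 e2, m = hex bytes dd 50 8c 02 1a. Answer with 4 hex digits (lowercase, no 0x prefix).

Key hex bytes 9d fb 09 e9 a2 e2 is 6 bytes > B = 5, so hash it first: H(key) = 04 0e, then zero-pad to 5 bytes: K' = 04 0e 00 00 00.
K' ⊕ ipad = 32 38 36 36 36.  K' ⊕ opad = 58 52 5c 5c 5c.
Inner input = (K'⊕ipad) ∥ m = 32 38 36 36 36 ∥ dd 50 8c 02 1a.
Inner hash: sum = 50+56+54+54+54+221+80+140+2+26 = 737 → 02 e1.
Outer input = (K'⊕opad) ∥ inner = 58 52 5c 5c 5c ∥ 02 e1.
Outer hash (tag): sum = 88+82+92+92+92+2+225 = 673 → 02 a1.

02a1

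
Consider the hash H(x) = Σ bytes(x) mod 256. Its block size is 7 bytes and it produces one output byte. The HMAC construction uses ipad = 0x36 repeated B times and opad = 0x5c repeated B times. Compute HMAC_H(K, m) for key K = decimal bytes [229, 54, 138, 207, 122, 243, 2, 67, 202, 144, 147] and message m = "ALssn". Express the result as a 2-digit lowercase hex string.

Key decimal bytes [229, 54, 138, 207, 122, 243, 2, 67, 202, 144, 147] = e5 36 8a cf 7a f3 02 43 ca 90 93 is 11 bytes > B = 7, so hash it first: H(key) = 13, then zero-pad to 7 bytes: K' = 13 00 00 00 00 00 00.
K' ⊕ ipad = 25 36 36 36 36 36 36.  K' ⊕ opad = 4f 5c 5c 5c 5c 5c 5c.
Inner input = (K'⊕ipad) ∥ m = 25 36 36 36 36 36 36 ∥ 41 4c 73 73 6e.
Inner hash: sum = 37+54+54+54+54+54+54+65+76+115+115+110 = 842; mod 256 = 74 → 4a.
Outer input = (K'⊕opad) ∥ inner = 4f 5c 5c 5c 5c 5c 5c ∥ 4a.
Outer hash (tag): sum = 79+92+92+92+92+92+92+74 = 705; mod 256 = 193 → c1.

c1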